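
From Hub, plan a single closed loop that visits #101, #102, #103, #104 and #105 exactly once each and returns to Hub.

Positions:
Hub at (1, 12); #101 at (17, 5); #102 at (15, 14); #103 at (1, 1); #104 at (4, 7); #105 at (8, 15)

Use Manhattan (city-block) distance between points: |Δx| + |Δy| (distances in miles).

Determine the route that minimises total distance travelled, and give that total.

64 miles — the shortest possible round trip.

There are 60 distinct closed tours to check (reversals are equivalent).
Hub - #101 - #102 - #103 - #104 - #105 - Hub: 23+11+27+9+12+10 = 92
Hub - #101 - #102 - #103 - #105 - #104 - Hub: 23+11+27+21+12+8 = 102
Hub - #101 - #102 - #104 - #103 - #105 - Hub: 23+11+18+9+21+10 = 92
Hub - #101 - #102 - #104 - #105 - #103 - Hub: 23+11+18+12+21+11 = 96
Hub - #101 - #102 - #105 - #103 - #104 - Hub: 23+11+8+21+9+8 = 80
Hub - #101 - #102 - #105 - #104 - #103 - Hub: 23+11+8+12+9+11 = 74
Hub - #101 - #103 - #102 - #104 - #105 - Hub: 23+20+27+18+12+10 = 110
Hub - #101 - #103 - #102 - #105 - #104 - Hub: 23+20+27+8+12+8 = 98
Hub - #101 - #103 - #104 - #102 - #105 - Hub: 23+20+9+18+8+10 = 88
Hub - #101 - #103 - #104 - #105 - #102 - Hub: 23+20+9+12+8+16 = 88
Hub - #101 - #103 - #105 - #102 - #104 - Hub: 23+20+21+8+18+8 = 98
Hub - #101 - #103 - #105 - #104 - #102 - Hub: 23+20+21+12+18+16 = 110
Hub - #101 - #104 - #102 - #103 - #105 - Hub: 23+15+18+27+21+10 = 114
Hub - #101 - #104 - #102 - #105 - #103 - Hub: 23+15+18+8+21+11 = 96
… (46 more)
Hub - #103 - #104 - #101 - #102 - #105 - Hub: 11+9+15+11+8+10 = 64  ← best
The minimum is 64.
One optimal route: Hub → #103 → #104 → #101 → #102 → #105 → Hub (or its reverse).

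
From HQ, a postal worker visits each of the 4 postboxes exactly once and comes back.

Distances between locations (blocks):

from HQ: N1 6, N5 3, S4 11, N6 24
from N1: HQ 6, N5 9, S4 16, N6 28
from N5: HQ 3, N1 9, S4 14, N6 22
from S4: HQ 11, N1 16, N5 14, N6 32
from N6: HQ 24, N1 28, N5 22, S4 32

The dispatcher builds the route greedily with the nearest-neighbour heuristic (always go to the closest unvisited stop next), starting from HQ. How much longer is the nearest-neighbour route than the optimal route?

From HQ: N5=3, N1=6, S4=11, N6=24 → choose N5 (3).
From N5: N1=9, S4=14, N6=22 → choose N1 (9).
From N1: S4=16, N6=28 → choose S4 (16).
From S4: N6=32 → choose N6 (32).
NN route HQ → N5 → N1 → S4 → N6 → HQ costs 84.
Optimal: HQ → N1 → S4 → N6 → N5 → HQ costs 79 (by enumerating all 12 distinct tours).
Excess = 84 − 79 = 5.

Excess over optimum: 5 blocks.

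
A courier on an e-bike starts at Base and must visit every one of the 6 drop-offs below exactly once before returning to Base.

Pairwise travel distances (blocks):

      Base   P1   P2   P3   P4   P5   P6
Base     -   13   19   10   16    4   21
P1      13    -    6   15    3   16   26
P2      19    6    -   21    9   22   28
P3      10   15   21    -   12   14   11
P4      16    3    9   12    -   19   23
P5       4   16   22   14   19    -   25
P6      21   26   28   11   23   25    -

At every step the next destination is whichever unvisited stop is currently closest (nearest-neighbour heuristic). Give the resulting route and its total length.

Base → [P5:4 / P3:10 / P1:13 / P4:16 / P2:19 / P6:21] → P5 (4)
P5 → [P3:14 / P1:16 / P4:19 / P2:22 / P6:25] → P3 (14)
P3 → [P6:11 / P4:12 / P1:15 / P2:21] → P6 (11)
P6 → [P4:23 / P1:26 / P2:28] → P4 (23)
P4 → [P1:3 / P2:9] → P1 (3)
P1 → [P2:6] → P2 (6)
Return P2→Base: 19.
Total = 4 + 14 + 11 + 23 + 3 + 6 + 19 = 80.

Total distance 80 blocks via the nearest-neighbour route Base → P5 → P3 → P6 → P4 → P1 → P2 → Base.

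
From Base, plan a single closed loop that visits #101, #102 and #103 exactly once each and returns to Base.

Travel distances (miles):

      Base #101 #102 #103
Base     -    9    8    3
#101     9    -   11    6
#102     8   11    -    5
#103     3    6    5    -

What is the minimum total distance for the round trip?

There are 3 distinct closed tours to check (reversals are equivalent).
Base-#101-#102-#103-Base: 9+11+5+3 = 28
Base-#101-#103-#102-Base: 9+6+5+8 = 28
Base-#102-#101-#103-Base: 8+11+6+3 = 28
The minimum is 28.
One optimal route: Base → #101 → #102 → #103 → Base (or its reverse).

Minimum total distance: 28 miles.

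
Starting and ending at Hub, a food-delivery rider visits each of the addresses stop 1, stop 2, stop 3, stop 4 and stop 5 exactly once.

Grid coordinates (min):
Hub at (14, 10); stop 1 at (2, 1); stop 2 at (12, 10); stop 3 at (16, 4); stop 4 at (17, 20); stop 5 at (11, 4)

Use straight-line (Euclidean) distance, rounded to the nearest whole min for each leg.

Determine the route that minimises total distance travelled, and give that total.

Hub-stop 1-stop 2-stop 3-stop 4-stop 5-Hub: 15+13+7+16+17+7 = 75
Hub-stop 1-stop 2-stop 3-stop 5-stop 4-Hub: 15+13+7+5+17+10 = 67
Hub-stop 1-stop 2-stop 4-stop 3-stop 5-Hub: 15+13+11+16+5+7 = 67
Hub-stop 1-stop 2-stop 4-stop 5-stop 3-Hub: 15+13+11+17+5+6 = 67
Hub-stop 1-stop 2-stop 5-stop 3-stop 4-Hub: 15+13+6+5+16+10 = 65
Hub-stop 1-stop 2-stop 5-stop 4-stop 3-Hub: 15+13+6+17+16+6 = 73
Hub-stop 1-stop 3-stop 2-stop 4-stop 5-Hub: 15+14+7+11+17+7 = 71
Hub-stop 1-stop 3-stop 2-stop 5-stop 4-Hub: 15+14+7+6+17+10 = 69
Hub-stop 1-stop 3-stop 4-stop 2-stop 5-Hub: 15+14+16+11+6+7 = 69
Hub-stop 1-stop 3-stop 4-stop 5-stop 2-Hub: 15+14+16+17+6+2 = 70
Hub-stop 1-stop 3-stop 5-stop 2-stop 4-Hub: 15+14+5+6+11+10 = 61
Hub-stop 1-stop 3-stop 5-stop 4-stop 2-Hub: 15+14+5+17+11+2 = 64
Hub-stop 1-stop 4-stop 2-stop 3-stop 5-Hub: 15+24+11+7+5+7 = 69
Hub-stop 1-stop 4-stop 2-stop 5-stop 3-Hub: 15+24+11+6+5+6 = 67
… (46 more)
Hub-stop 3-stop 5-stop 1-stop 2-stop 4-Hub: 6+5+9+13+11+10 = 54  ← best
The minimum is 54.
One optimal route: Hub → stop 3 → stop 5 → stop 1 → stop 2 → stop 4 → Hub (or its reverse).

Shortest round trip = 54 min.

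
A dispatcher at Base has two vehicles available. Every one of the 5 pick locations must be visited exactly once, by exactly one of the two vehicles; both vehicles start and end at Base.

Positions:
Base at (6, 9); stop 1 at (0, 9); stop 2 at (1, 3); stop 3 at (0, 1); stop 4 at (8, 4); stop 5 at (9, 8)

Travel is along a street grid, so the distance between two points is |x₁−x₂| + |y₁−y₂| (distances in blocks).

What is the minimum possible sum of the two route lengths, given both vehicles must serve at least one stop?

Check every non-empty split of the stops between the two vehicles; for each half take its own optimal tour:
  {stop 1} + {stop 2, stop 3, stop 4, stop 5}: 12 + 34 = 46
  {stop 2} + {stop 1, stop 3, stop 4, stop 5}: 22 + 34 = 56
  {stop 1, stop 2} + {stop 3, stop 4, stop 5}: 24 + 34 = 58
  {stop 3} + {stop 1, stop 2, stop 4, stop 5}: 28 + 30 = 58
  {stop 1, stop 3} + {stop 2, stop 4, stop 5}: 28 + 28 = 56
  {stop 2, stop 3} + {stop 1, stop 4, stop 5}: 28 + 28 = 56
  … (15 splits in total)
  {stop 1, stop 2, stop 3, stop 4} + {stop 5}: 32 + 8 = 40  ← best
Best: vehicle 1 Base → stop 1 → stop 3 → stop 2 → stop 4 → Base = 32; vehicle 2 Base → stop 5 → Base = 8; combined 40.

Minimum combined distance: 40 blocks.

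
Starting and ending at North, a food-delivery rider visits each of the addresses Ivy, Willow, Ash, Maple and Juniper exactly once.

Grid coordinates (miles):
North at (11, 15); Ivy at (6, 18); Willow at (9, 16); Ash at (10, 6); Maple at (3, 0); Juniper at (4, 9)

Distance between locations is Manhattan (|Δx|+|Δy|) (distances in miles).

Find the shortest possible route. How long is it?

North - Ivy - Willow - Ash - Maple - Juniper - North: 8+5+11+13+10+13 = 60
North - Ivy - Willow - Ash - Juniper - Maple - North: 8+5+11+9+10+23 = 66
North - Ivy - Willow - Maple - Ash - Juniper - North: 8+5+22+13+9+13 = 70
North - Ivy - Willow - Maple - Juniper - Ash - North: 8+5+22+10+9+10 = 64
North - Ivy - Willow - Juniper - Ash - Maple - North: 8+5+12+9+13+23 = 70
North - Ivy - Willow - Juniper - Maple - Ash - North: 8+5+12+10+13+10 = 58
North - Ivy - Ash - Willow - Maple - Juniper - North: 8+16+11+22+10+13 = 80
North - Ivy - Ash - Willow - Juniper - Maple - North: 8+16+11+12+10+23 = 80
North - Ivy - Ash - Maple - Willow - Juniper - North: 8+16+13+22+12+13 = 84
North - Ivy - Ash - Maple - Juniper - Willow - North: 8+16+13+10+12+3 = 62
North - Ivy - Ash - Juniper - Willow - Maple - North: 8+16+9+12+22+23 = 90
North - Ivy - Ash - Juniper - Maple - Willow - North: 8+16+9+10+22+3 = 68
North - Ivy - Maple - Willow - Ash - Juniper - North: 8+21+22+11+9+13 = 84
North - Ivy - Maple - Willow - Juniper - Ash - North: 8+21+22+12+9+10 = 82
… (46 more)
North - Willow - Ivy - Juniper - Maple - Ash - North: 3+5+11+10+13+10 = 52  ← best
The minimum is 52.
One optimal route: North → Willow → Ivy → Juniper → Maple → Ash → North (or its reverse).

Shortest round trip = 52 miles.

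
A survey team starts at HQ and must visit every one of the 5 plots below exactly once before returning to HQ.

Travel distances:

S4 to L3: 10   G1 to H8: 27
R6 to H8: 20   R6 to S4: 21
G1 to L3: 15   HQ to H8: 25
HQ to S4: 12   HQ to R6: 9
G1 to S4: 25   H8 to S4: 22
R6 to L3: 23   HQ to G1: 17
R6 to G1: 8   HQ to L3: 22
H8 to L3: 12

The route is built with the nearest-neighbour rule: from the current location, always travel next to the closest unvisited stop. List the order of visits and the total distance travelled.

Total distance 89 via the nearest-neighbour route HQ → R6 → G1 → L3 → S4 → H8 → HQ.

At HQ the remaining stops are R6 9, S4 12, G1 17, L3 22, H8 25; go to R6.
At R6 the remaining stops are G1 8, H8 20, S4 21, L3 23; go to G1.
At G1 the remaining stops are L3 15, S4 25, H8 27; go to L3.
At L3 the remaining stops are S4 10, H8 12; go to S4.
At S4 the remaining stops are H8 22; go to H8.
Return H8→HQ: 25.
Total = 9 + 8 + 15 + 10 + 22 + 25 = 89.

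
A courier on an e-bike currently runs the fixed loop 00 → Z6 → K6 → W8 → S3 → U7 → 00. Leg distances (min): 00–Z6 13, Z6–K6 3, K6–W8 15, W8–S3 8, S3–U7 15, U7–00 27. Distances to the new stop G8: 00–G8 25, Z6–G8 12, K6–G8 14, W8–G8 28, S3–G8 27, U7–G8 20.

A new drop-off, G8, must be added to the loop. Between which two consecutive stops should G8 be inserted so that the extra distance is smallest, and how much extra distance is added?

Adding 18 min by placing G8 on the U7–00 leg.

Insertion cost between consecutive stops i–j is d(i,G8) + d(G8,j) − d(i,j):
  between 00 and Z6: 25 + 12 − 13 = 24
  between Z6 and K6: 12 + 14 − 3 = 23
  between K6 and W8: 14 + 28 − 15 = 27
  between W8 and S3: 28 + 27 − 8 = 47
  between S3 and U7: 27 + 20 − 15 = 32
  between U7 and 00: 20 + 25 − 27 = 18
Cheapest insertion is between U7 and 00, adding 18.
New total = 81 + 18 = 99.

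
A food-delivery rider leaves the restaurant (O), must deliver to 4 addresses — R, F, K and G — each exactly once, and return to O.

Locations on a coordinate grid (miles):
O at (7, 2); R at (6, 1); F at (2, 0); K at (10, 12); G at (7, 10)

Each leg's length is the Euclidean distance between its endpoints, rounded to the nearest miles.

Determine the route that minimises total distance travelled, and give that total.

Shortest round trip = 30 miles.

With 4 stops there are 4!/2 = 12 distinct round trips (a route and its reverse cost the same).
O → R → F → K → G → O: 1+4+14+4+8 = 31
O → R → F → G → K → O: 1+4+11+4+10 = 30
O → R → K → F → G → O: 1+12+14+11+8 = 46
O → R → K → G → F → O: 1+12+4+11+5 = 33
O → R → G → F → K → O: 1+9+11+14+10 = 45
O → R → G → K → F → O: 1+9+4+14+5 = 33
O → F → R → K → G → O: 5+4+12+4+8 = 33
O → F → R → G → K → O: 5+4+9+4+10 = 32
O → F → K → R → G → O: 5+14+12+9+8 = 48
O → F → G → R → K → O: 5+11+9+12+10 = 47
O → K → R → F → G → O: 10+12+4+11+8 = 45
O → K → F → R → G → O: 10+14+4+9+8 = 45
The minimum is 30.
One optimal route: O → R → F → G → K → O (or its reverse).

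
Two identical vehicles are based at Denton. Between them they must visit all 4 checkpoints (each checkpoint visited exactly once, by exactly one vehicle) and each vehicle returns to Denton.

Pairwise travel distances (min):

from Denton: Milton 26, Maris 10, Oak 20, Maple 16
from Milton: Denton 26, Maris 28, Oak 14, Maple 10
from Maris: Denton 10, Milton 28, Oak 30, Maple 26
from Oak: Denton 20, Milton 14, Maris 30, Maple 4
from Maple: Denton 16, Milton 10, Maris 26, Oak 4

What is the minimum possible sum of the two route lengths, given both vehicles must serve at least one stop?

Try each way of splitting the stops between the two vehicles (each non-empty) and, for each split, find the best tour for each vehicle:
  {Milton} + {Maris, Oak, Maple}: 52 + 60 = 112
  {Maris} + {Milton, Oak, Maple}: 20 + 60 = 80
  {Milton, Maris} + {Oak, Maple}: 64 + 40 = 104
  {Oak} + {Milton, Maris, Maple}: 40 + 64 = 104
  {Milton, Oak} + {Maris, Maple}: 60 + 52 = 112
  {Maris, Oak} + {Milton, Maple}: 60 + 52 = 112
  … (7 splits in total)
Best: vehicle 1 Denton → Maris → Denton = 20; vehicle 2 Denton → Milton → Oak → Maple → Denton = 60; combined 80.

Minimum combined distance: 80 min.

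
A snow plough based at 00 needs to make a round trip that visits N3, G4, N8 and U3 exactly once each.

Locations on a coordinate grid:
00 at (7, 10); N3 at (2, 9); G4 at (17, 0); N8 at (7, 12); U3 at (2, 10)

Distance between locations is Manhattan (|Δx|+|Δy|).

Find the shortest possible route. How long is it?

Minimum total distance: 54.

00 → N3 → G4 → N8 → U3 → 00: 6+24+22+7+5 = 64
00 → N3 → G4 → U3 → N8 → 00: 6+24+25+7+2 = 64
00 → N3 → N8 → G4 → U3 → 00: 6+8+22+25+5 = 66
00 → N3 → N8 → U3 → G4 → 00: 6+8+7+25+20 = 66
00 → N3 → U3 → G4 → N8 → 00: 6+1+25+22+2 = 56
00 → N3 → U3 → N8 → G4 → 00: 6+1+7+22+20 = 56
00 → G4 → N3 → N8 → U3 → 00: 20+24+8+7+5 = 64
00 → G4 → N3 → U3 → N8 → 00: 20+24+1+7+2 = 54
00 → G4 → N8 → N3 → U3 → 00: 20+22+8+1+5 = 56
00 → G4 → U3 → N3 → N8 → 00: 20+25+1+8+2 = 56
00 → N8 → N3 → G4 → U3 → 00: 2+8+24+25+5 = 64
00 → N8 → G4 → N3 → U3 → 00: 2+22+24+1+5 = 54
The minimum is 54.
One optimal route: 00 → G4 → N3 → U3 → N8 → 00 (or its reverse).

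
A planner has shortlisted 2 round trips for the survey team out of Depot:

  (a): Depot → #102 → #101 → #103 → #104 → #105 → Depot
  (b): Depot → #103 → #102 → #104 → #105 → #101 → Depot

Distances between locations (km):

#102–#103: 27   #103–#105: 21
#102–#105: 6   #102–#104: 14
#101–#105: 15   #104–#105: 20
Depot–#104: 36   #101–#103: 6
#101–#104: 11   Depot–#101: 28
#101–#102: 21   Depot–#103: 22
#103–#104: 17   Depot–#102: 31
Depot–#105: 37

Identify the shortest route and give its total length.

126 km — (b) is the shortest.

(a): 31 + 21 + 6 + 17 + 20 + 37 = 132
(b): 22 + 27 + 14 + 20 + 15 + 28 = 126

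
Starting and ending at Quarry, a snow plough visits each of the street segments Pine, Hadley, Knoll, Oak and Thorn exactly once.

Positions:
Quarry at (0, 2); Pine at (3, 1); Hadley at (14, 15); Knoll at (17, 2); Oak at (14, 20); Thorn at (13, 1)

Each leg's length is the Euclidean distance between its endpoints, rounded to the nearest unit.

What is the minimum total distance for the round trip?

Quarry-Pine-Hadley-Knoll-Oak-Thorn-Quarry: 3+18+13+18+19+13 = 84
Quarry-Pine-Hadley-Knoll-Thorn-Oak-Quarry: 3+18+13+4+19+23 = 80
Quarry-Pine-Hadley-Oak-Knoll-Thorn-Quarry: 3+18+5+18+4+13 = 61
Quarry-Pine-Hadley-Oak-Thorn-Knoll-Quarry: 3+18+5+19+4+17 = 66
Quarry-Pine-Hadley-Thorn-Knoll-Oak-Quarry: 3+18+14+4+18+23 = 80
Quarry-Pine-Hadley-Thorn-Oak-Knoll-Quarry: 3+18+14+19+18+17 = 89
Quarry-Pine-Knoll-Hadley-Oak-Thorn-Quarry: 3+14+13+5+19+13 = 67
Quarry-Pine-Knoll-Hadley-Thorn-Oak-Quarry: 3+14+13+14+19+23 = 86
Quarry-Pine-Knoll-Oak-Hadley-Thorn-Quarry: 3+14+18+5+14+13 = 67
Quarry-Pine-Knoll-Oak-Thorn-Hadley-Quarry: 3+14+18+19+14+19 = 87
Quarry-Pine-Knoll-Thorn-Hadley-Oak-Quarry: 3+14+4+14+5+23 = 63
Quarry-Pine-Knoll-Thorn-Oak-Hadley-Quarry: 3+14+4+19+5+19 = 64
Quarry-Pine-Oak-Hadley-Knoll-Thorn-Quarry: 3+22+5+13+4+13 = 60
Quarry-Pine-Oak-Hadley-Thorn-Knoll-Quarry: 3+22+5+14+4+17 = 65
… (46 more)
Quarry-Pine-Thorn-Knoll-Hadley-Oak-Quarry: 3+10+4+13+5+23 = 58  ← best
The minimum is 58.
One optimal route: Quarry → Pine → Thorn → Knoll → Hadley → Oak → Quarry (or its reverse).

Minimum total distance: 58.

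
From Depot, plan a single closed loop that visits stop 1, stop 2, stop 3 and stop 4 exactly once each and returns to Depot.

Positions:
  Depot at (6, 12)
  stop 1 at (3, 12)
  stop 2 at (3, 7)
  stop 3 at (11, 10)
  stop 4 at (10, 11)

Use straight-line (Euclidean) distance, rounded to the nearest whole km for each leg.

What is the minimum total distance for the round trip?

Shortest round trip = 22 km.

There are 12 distinct closed tours to check (reversals are equivalent).
Depot - stop 1 - stop 2 - stop 3 - stop 4 - Depot: 3+5+9+1+4 = 22
Depot - stop 1 - stop 2 - stop 4 - stop 3 - Depot: 3+5+8+1+5 = 22
Depot - stop 1 - stop 3 - stop 2 - stop 4 - Depot: 3+8+9+8+4 = 32
Depot - stop 1 - stop 3 - stop 4 - stop 2 - Depot: 3+8+1+8+6 = 26
Depot - stop 1 - stop 4 - stop 2 - stop 3 - Depot: 3+7+8+9+5 = 32
Depot - stop 1 - stop 4 - stop 3 - stop 2 - Depot: 3+7+1+9+6 = 26
Depot - stop 2 - stop 1 - stop 3 - stop 4 - Depot: 6+5+8+1+4 = 24
Depot - stop 2 - stop 1 - stop 4 - stop 3 - Depot: 6+5+7+1+5 = 24
Depot - stop 2 - stop 3 - stop 1 - stop 4 - Depot: 6+9+8+7+4 = 34
Depot - stop 2 - stop 4 - stop 1 - stop 3 - Depot: 6+8+7+8+5 = 34
Depot - stop 3 - stop 1 - stop 2 - stop 4 - Depot: 5+8+5+8+4 = 30
Depot - stop 3 - stop 2 - stop 1 - stop 4 - Depot: 5+9+5+7+4 = 30
The minimum is 22.
One optimal route: Depot → stop 1 → stop 2 → stop 3 → stop 4 → Depot (or its reverse).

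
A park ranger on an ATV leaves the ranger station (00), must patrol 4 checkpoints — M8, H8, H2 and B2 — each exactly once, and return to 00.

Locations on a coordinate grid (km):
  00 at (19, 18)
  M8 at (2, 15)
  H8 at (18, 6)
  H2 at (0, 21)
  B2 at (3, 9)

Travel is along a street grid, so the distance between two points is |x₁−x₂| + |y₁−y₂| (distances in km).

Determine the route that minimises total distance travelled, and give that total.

There are 12 distinct closed tours to check (reversals are equivalent).
00→M8→H8→H2→B2→00: 20+25+33+15+25 = 118
00→M8→H8→B2→H2→00: 20+25+18+15+22 = 100
00→M8→H2→H8→B2→00: 20+8+33+18+25 = 104
00→M8→H2→B2→H8→00: 20+8+15+18+13 = 74
00→M8→B2→H8→H2→00: 20+7+18+33+22 = 100
00→M8→B2→H2→H8→00: 20+7+15+33+13 = 88
00→H8→M8→H2→B2→00: 13+25+8+15+25 = 86
00→H8→M8→B2→H2→00: 13+25+7+15+22 = 82
00→H8→H2→M8→B2→00: 13+33+8+7+25 = 86
00→H8→B2→M8→H2→00: 13+18+7+8+22 = 68
00→H2→M8→H8→B2→00: 22+8+25+18+25 = 98
00→H2→H8→M8→B2→00: 22+33+25+7+25 = 112
The minimum is 68.
One optimal route: 00 → H8 → B2 → M8 → H2 → 00 (or its reverse).

Minimum total distance: 68 km.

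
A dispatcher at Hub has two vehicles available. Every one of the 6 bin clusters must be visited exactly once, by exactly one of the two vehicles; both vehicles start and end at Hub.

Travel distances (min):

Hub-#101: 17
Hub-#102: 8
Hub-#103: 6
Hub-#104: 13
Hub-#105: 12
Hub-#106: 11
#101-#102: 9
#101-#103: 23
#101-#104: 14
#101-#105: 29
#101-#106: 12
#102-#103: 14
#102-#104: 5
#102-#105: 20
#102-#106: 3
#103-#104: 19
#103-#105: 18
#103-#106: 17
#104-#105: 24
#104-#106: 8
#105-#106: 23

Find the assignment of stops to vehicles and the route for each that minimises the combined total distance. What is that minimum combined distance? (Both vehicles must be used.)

Minimum combined distance: 85 min.

There are 2^5 − 1 = 31 ways to divide the 6 stops into two non-empty groups. For each, the best each vehicle can do is its own shortest tour through its group:
  {#101} + {#102, #103, #104, #105, #106}: 34 + 67 = 101
  {#102} + {#101, #103, #104, #105, #106}: 16 + 85 = 101
  {#101, #102} + {#103, #104, #105, #106}: 34 + 67 = 101
  {#103} + {#101, #102, #104, #105, #106}: 12 + 73 = 85
  {#101, #103} + {#102, #104, #105, #106}: 46 + 55 = 101
  {#102, #103} + {#101, #104, #105, #106}: 28 + 73 = 101
  … (31 splits in total)
Best: vehicle 1 Hub → #103 → Hub = 12; vehicle 2 Hub → #101 → #102 → #106 → #104 → #105 → Hub = 73; combined 85.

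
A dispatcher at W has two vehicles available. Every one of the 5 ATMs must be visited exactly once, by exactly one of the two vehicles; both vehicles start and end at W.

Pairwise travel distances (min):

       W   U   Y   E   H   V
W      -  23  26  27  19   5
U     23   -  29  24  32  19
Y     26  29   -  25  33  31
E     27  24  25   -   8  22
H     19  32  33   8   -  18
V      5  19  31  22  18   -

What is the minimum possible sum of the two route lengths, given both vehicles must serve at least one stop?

Check every non-empty split of the stops between the two vehicles; for each half take its own optimal tour:
  {U} + {Y, E, H, V}: 46 + 82 = 128
  {Y} + {U, E, H, V}: 52 + 75 = 127
  {U, Y} + {E, H, V}: 78 + 54 = 132
  {E} + {U, Y, H, V}: 54 + 105 = 159
  {U, E} + {Y, H, V}: 74 + 82 = 156
  {Y, E} + {U, H, V}: 78 + 75 = 153
  … (15 splits in total)
  {U, Y, E, H} + {V}: 104 + 10 = 114  ← best
Best: vehicle 1 W → U → Y → E → H → W = 104; vehicle 2 W → V → W = 10; combined 114.

Minimum combined distance: 114 min.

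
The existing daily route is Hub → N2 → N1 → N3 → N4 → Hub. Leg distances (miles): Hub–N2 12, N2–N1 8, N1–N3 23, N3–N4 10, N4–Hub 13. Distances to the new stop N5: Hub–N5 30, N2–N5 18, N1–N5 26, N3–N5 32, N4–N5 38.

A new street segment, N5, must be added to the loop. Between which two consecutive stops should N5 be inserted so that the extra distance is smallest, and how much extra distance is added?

+35 miles — insert N5 between N1 and N3.

Insertion cost between consecutive stops i–j is d(i,N5) + d(N5,j) − d(i,j):
  between Hub and N2: 30 + 18 − 12 = 36
  between N2 and N1: 18 + 26 − 8 = 36
  between N1 and N3: 26 + 32 − 23 = 35
  between N3 and N4: 32 + 38 − 10 = 60
  between N4 and Hub: 38 + 30 − 13 = 55
Cheapest insertion is between N1 and N3, adding 35.
New total = 66 + 35 = 101.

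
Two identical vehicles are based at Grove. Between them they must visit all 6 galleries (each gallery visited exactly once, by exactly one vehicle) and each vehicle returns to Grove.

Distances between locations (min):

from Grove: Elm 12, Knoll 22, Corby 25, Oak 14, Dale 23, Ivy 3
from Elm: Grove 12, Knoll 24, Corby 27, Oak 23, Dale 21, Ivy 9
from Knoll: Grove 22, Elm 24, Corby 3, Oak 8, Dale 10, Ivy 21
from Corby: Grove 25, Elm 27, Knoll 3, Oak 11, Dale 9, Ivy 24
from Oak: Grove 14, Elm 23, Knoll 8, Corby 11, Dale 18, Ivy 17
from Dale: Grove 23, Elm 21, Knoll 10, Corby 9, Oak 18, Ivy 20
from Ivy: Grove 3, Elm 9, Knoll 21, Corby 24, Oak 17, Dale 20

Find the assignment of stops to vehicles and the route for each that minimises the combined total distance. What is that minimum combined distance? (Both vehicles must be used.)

Check every non-empty split of the stops between the two vehicles; for each half take its own optimal tour:
  {Elm} + {Knoll, Corby, Oak, Dale, Ivy}: 24 + 57 = 81
  {Knoll} + {Elm, Corby, Oak, Dale, Ivy}: 44 + 67 = 111
  {Elm, Knoll} + {Corby, Oak, Dale, Ivy}: 58 + 57 = 115
  {Corby} + {Elm, Knoll, Oak, Dale, Ivy}: 50 + 65 = 115
  {Elm, Corby} + {Knoll, Oak, Dale, Ivy}: 64 + 55 = 119
  {Knoll, Corby} + {Elm, Oak, Dale, Ivy}: 50 + 65 = 115
  … (31 splits in total)
  {Elm, Knoll, Corby, Oak, Dale} + {Ivy}: 67 + 6 = 73  ← best
Best: vehicle 1 Grove → Elm → Dale → Corby → Knoll → Oak → Grove = 67; vehicle 2 Grove → Ivy → Grove = 6; combined 73.

73 min — the smallest possible combined total.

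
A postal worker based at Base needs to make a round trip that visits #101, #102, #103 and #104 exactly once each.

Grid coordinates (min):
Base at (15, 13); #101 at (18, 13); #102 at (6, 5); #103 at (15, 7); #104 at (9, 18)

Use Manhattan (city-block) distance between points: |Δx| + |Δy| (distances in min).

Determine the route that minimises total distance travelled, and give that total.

50 min — the shortest possible round trip.

Base→#101→#102→#103→#104→Base: 3+20+11+17+11 = 62
Base→#101→#102→#104→#103→Base: 3+20+16+17+6 = 62
Base→#101→#103→#102→#104→Base: 3+9+11+16+11 = 50
Base→#101→#103→#104→#102→Base: 3+9+17+16+17 = 62
Base→#101→#104→#102→#103→Base: 3+14+16+11+6 = 50
Base→#101→#104→#103→#102→Base: 3+14+17+11+17 = 62
Base→#102→#101→#103→#104→Base: 17+20+9+17+11 = 74
Base→#102→#101→#104→#103→Base: 17+20+14+17+6 = 74
Base→#102→#103→#101→#104→Base: 17+11+9+14+11 = 62
Base→#102→#104→#101→#103→Base: 17+16+14+9+6 = 62
Base→#103→#101→#102→#104→Base: 6+9+20+16+11 = 62
Base→#103→#102→#101→#104→Base: 6+11+20+14+11 = 62
The minimum is 50.
One optimal route: Base → #101 → #103 → #102 → #104 → Base (or its reverse).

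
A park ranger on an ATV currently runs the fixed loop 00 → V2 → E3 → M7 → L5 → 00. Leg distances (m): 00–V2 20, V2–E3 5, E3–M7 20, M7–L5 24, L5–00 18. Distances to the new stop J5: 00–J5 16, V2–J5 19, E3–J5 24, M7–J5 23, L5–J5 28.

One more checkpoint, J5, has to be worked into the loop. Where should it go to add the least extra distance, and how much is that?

Insertion cost between consecutive stops i–j is d(i,J5) + d(J5,j) − d(i,j):
  between 00 and V2: 16 + 19 − 20 = 15
  between V2 and E3: 19 + 24 − 5 = 38
  between E3 and M7: 24 + 23 − 20 = 27
  between M7 and L5: 23 + 28 − 24 = 27
  between L5 and 00: 28 + 16 − 18 = 26
Cheapest insertion is between 00 and V2, adding 15.
New total = 87 + 15 = 102.

Adding 15 m by placing J5 on the 00–V2 leg.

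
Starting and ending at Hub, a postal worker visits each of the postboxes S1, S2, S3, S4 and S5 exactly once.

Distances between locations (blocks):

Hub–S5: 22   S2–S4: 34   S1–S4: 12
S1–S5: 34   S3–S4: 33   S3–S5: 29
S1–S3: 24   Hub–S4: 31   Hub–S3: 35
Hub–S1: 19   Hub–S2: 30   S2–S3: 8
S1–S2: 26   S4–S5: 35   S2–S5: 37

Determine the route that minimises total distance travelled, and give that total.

Shortest round trip = 124 blocks.

There are 60 distinct closed tours to check (reversals are equivalent).
Hub-S1-S2-S3-S4-S5-Hub: 19+26+8+33+35+22 = 143
Hub-S1-S2-S3-S5-S4-Hub: 19+26+8+29+35+31 = 148
Hub-S1-S2-S4-S3-S5-Hub: 19+26+34+33+29+22 = 163
Hub-S1-S2-S4-S5-S3-Hub: 19+26+34+35+29+35 = 178
Hub-S1-S2-S5-S3-S4-Hub: 19+26+37+29+33+31 = 175
Hub-S1-S2-S5-S4-S3-Hub: 19+26+37+35+33+35 = 185
Hub-S1-S3-S2-S4-S5-Hub: 19+24+8+34+35+22 = 142
Hub-S1-S3-S2-S5-S4-Hub: 19+24+8+37+35+31 = 154
Hub-S1-S3-S4-S2-S5-Hub: 19+24+33+34+37+22 = 169
Hub-S1-S3-S4-S5-S2-Hub: 19+24+33+35+37+30 = 178
Hub-S1-S3-S5-S2-S4-Hub: 19+24+29+37+34+31 = 174
Hub-S1-S3-S5-S4-S2-Hub: 19+24+29+35+34+30 = 171
Hub-S1-S4-S2-S3-S5-Hub: 19+12+34+8+29+22 = 124
Hub-S1-S4-S2-S5-S3-Hub: 19+12+34+37+29+35 = 166
… (46 more)
The minimum is 124.
One optimal route: Hub → S1 → S4 → S2 → S3 → S5 → Hub (or its reverse).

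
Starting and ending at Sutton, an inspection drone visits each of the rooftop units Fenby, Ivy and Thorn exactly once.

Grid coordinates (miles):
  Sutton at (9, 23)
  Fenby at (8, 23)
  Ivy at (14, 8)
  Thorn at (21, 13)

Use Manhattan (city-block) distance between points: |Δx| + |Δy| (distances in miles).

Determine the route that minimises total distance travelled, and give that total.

With 3 stops there are 3!/2 = 3 distinct round trips (a route and its reverse cost the same).
Sutton → Fenby → Ivy → Thorn → Sutton: 1+21+12+22 = 56
Sutton → Fenby → Thorn → Ivy → Sutton: 1+23+12+20 = 56
Sutton → Ivy → Fenby → Thorn → Sutton: 20+21+23+22 = 86
The minimum is 56.
One optimal route: Sutton → Fenby → Ivy → Thorn → Sutton (or its reverse).

Shortest round trip = 56 miles.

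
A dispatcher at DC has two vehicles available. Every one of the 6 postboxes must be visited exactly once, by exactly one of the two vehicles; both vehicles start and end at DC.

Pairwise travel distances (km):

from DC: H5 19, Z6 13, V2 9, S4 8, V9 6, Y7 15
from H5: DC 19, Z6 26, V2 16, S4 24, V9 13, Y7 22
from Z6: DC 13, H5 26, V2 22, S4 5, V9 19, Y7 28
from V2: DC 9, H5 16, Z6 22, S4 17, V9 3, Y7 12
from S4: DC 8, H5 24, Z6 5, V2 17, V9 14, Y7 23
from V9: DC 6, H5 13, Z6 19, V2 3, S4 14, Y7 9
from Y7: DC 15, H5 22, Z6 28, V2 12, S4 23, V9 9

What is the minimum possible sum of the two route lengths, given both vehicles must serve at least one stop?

Minimum combined distance: 88 km.

Check every non-empty split of the stops between the two vehicles; for each half take its own optimal tour:
  {H5} + {Z6, V2, S4, V9, Y7}: 38 + 62 = 100
  {Z6} + {H5, V2, S4, V9, Y7}: 26 + 75 = 101
  {H5, Z6} + {V2, S4, V9, Y7}: 58 + 52 = 110
  {V2} + {H5, Z6, S4, V9, Y7}: 18 + 76 = 94
  {H5, V2} + {Z6, S4, V9, Y7}: 44 + 56 = 100
  {Z6, V2} + {H5, S4, V9, Y7}: 44 + 69 = 113
  … (31 splits in total)
  {Z6, S4} + {H5, V2, V9, Y7}: 26 + 62 = 88  ← best
Best: vehicle 1 DC → Z6 → S4 → DC = 26; vehicle 2 DC → H5 → V2 → V9 → Y7 → DC = 62; combined 88.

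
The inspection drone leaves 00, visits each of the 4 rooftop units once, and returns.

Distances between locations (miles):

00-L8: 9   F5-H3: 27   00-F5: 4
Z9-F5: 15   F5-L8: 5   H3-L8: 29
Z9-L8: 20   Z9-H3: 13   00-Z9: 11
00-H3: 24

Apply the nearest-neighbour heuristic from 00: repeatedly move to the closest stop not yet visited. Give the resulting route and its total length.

At 00 the remaining stops are F5 4, L8 9, Z9 11, H3 24; go to F5.
At F5 the remaining stops are L8 5, Z9 15, H3 27; go to L8.
At L8 the remaining stops are Z9 20, H3 29; go to Z9.
At Z9 the remaining stops are H3 13; go to H3.
Return H3→00: 24.
Total = 4 + 5 + 20 + 13 + 24 = 66.

66 miles along 00 → F5 → L8 → Z9 → H3 → 00.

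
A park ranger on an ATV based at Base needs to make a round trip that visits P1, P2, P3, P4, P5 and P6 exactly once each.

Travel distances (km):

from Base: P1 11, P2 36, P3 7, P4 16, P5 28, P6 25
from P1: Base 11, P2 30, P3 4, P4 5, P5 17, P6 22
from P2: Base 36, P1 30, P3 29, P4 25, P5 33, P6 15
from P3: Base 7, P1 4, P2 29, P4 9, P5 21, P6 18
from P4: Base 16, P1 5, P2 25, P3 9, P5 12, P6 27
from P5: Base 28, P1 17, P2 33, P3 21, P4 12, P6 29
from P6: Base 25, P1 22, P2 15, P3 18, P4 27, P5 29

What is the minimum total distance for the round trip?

There are 360 distinct closed tours to check (reversals are equivalent).
Base→P1→P2→P3→P4→P5→P6→Base: 11+30+29+9+12+29+25 = 145
Base→P1→P2→P3→P4→P6→P5→Base: 11+30+29+9+27+29+28 = 163
Base→P1→P2→P3→P5→P4→P6→Base: 11+30+29+21+12+27+25 = 155
Base→P1→P2→P3→P5→P6→P4→Base: 11+30+29+21+29+27+16 = 163
Base→P1→P2→P3→P6→P4→P5→Base: 11+30+29+18+27+12+28 = 155
Base→P1→P2→P3→P6→P5→P4→Base: 11+30+29+18+29+12+16 = 145
Base→P1→P2→P4→P3→P5→P6→Base: 11+30+25+9+21+29+25 = 150
Base→P1→P2→P4→P3→P6→P5→Base: 11+30+25+9+18+29+28 = 150
… (352 more)
Base→P1→P4→P5→P2→P6→P3→Base: 11+5+12+33+15+18+7 = 101  ← best
The minimum is 101.
One optimal route: Base → P1 → P4 → P5 → P2 → P6 → P3 → Base (or its reverse).

Minimum total distance: 101 km.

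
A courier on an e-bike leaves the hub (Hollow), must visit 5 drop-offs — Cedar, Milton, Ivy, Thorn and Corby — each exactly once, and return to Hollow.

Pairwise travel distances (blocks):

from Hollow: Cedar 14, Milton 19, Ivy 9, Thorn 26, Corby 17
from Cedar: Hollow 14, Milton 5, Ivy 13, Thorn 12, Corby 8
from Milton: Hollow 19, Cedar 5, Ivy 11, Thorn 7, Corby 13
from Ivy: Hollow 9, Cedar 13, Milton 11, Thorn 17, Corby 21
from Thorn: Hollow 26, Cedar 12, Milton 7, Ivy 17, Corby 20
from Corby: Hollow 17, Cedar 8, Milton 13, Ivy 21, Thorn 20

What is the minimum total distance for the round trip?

63 blocks — the shortest possible round trip.

With 5 stops there are 5!/2 = 60 distinct round trips (a route and its reverse cost the same).
Hollow-Cedar-Milton-Ivy-Thorn-Corby-Hollow: 14+5+11+17+20+17 = 84
Hollow-Cedar-Milton-Ivy-Corby-Thorn-Hollow: 14+5+11+21+20+26 = 97
Hollow-Cedar-Milton-Thorn-Ivy-Corby-Hollow: 14+5+7+17+21+17 = 81
Hollow-Cedar-Milton-Thorn-Corby-Ivy-Hollow: 14+5+7+20+21+9 = 76
Hollow-Cedar-Milton-Corby-Ivy-Thorn-Hollow: 14+5+13+21+17+26 = 96
Hollow-Cedar-Milton-Corby-Thorn-Ivy-Hollow: 14+5+13+20+17+9 = 78
Hollow-Cedar-Ivy-Milton-Thorn-Corby-Hollow: 14+13+11+7+20+17 = 82
Hollow-Cedar-Ivy-Milton-Corby-Thorn-Hollow: 14+13+11+13+20+26 = 97
Hollow-Cedar-Ivy-Thorn-Milton-Corby-Hollow: 14+13+17+7+13+17 = 81
Hollow-Cedar-Ivy-Thorn-Corby-Milton-Hollow: 14+13+17+20+13+19 = 96
Hollow-Cedar-Ivy-Corby-Milton-Thorn-Hollow: 14+13+21+13+7+26 = 94
Hollow-Cedar-Ivy-Corby-Thorn-Milton-Hollow: 14+13+21+20+7+19 = 94
Hollow-Cedar-Thorn-Milton-Ivy-Corby-Hollow: 14+12+7+11+21+17 = 82
Hollow-Cedar-Thorn-Milton-Corby-Ivy-Hollow: 14+12+7+13+21+9 = 76
… (46 more)
Hollow-Ivy-Thorn-Milton-Cedar-Corby-Hollow: 9+17+7+5+8+17 = 63  ← best
The minimum is 63.
One optimal route: Hollow → Ivy → Thorn → Milton → Cedar → Corby → Hollow (or its reverse).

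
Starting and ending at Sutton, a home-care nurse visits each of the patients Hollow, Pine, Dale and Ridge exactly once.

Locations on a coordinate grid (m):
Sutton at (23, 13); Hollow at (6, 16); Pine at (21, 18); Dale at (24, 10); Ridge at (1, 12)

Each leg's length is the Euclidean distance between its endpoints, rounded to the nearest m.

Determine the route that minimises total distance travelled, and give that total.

52 m — the shortest possible round trip.

Sutton → Hollow → Pine → Dale → Ridge → Sutton: 17+15+9+23+22 = 86
Sutton → Hollow → Pine → Ridge → Dale → Sutton: 17+15+21+23+3 = 79
Sutton → Hollow → Dale → Pine → Ridge → Sutton: 17+19+9+21+22 = 88
Sutton → Hollow → Dale → Ridge → Pine → Sutton: 17+19+23+21+5 = 85
Sutton → Hollow → Ridge → Pine → Dale → Sutton: 17+6+21+9+3 = 56
Sutton → Hollow → Ridge → Dale → Pine → Sutton: 17+6+23+9+5 = 60
Sutton → Pine → Hollow → Dale → Ridge → Sutton: 5+15+19+23+22 = 84
Sutton → Pine → Hollow → Ridge → Dale → Sutton: 5+15+6+23+3 = 52
Sutton → Pine → Dale → Hollow → Ridge → Sutton: 5+9+19+6+22 = 61
Sutton → Pine → Ridge → Hollow → Dale → Sutton: 5+21+6+19+3 = 54
Sutton → Dale → Hollow → Pine → Ridge → Sutton: 3+19+15+21+22 = 80
Sutton → Dale → Pine → Hollow → Ridge → Sutton: 3+9+15+6+22 = 55
The minimum is 52.
One optimal route: Sutton → Pine → Hollow → Ridge → Dale → Sutton (or its reverse).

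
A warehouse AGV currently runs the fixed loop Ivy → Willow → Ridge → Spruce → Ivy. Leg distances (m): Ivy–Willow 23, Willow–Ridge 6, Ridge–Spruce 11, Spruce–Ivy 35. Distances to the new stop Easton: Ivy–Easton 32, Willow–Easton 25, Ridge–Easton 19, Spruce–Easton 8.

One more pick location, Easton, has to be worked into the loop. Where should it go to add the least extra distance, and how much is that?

Minimum extra distance: 5 m, inserting Easton between Spruce and Ivy.

Insertion cost between consecutive stops i–j is d(i,Easton) + d(Easton,j) − d(i,j):
  between Ivy and Willow: 32 + 25 − 23 = 34
  between Willow and Ridge: 25 + 19 − 6 = 38
  between Ridge and Spruce: 19 + 8 − 11 = 16
  between Spruce and Ivy: 8 + 32 − 35 = 5
Cheapest insertion is between Spruce and Ivy, adding 5.
New total = 75 + 5 = 80.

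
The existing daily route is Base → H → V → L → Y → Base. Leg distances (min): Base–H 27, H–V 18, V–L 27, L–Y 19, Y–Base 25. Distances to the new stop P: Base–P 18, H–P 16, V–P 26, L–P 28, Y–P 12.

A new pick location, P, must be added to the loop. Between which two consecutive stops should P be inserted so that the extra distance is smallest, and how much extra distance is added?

Minimum extra distance: 5 min, inserting P between Y and Base.

Insertion cost between consecutive stops i–j is d(i,P) + d(P,j) − d(i,j):
  between Base and H: 18 + 16 − 27 = 7
  between H and V: 16 + 26 − 18 = 24
  between V and L: 26 + 28 − 27 = 27
  between L and Y: 28 + 12 − 19 = 21
  between Y and Base: 12 + 18 − 25 = 5
Cheapest insertion is between Y and Base, adding 5.
New total = 116 + 5 = 121.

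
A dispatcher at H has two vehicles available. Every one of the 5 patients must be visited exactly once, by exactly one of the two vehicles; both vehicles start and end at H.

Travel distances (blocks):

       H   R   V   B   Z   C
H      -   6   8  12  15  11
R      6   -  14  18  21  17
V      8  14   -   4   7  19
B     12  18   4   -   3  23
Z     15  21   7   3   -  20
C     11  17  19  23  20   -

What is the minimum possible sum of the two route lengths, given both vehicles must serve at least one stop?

Minimum combined distance: 58 blocks.

Check every non-empty split of the stops between the two vehicles; for each half take its own optimal tour:
  {R} + {V, B, Z, C}: 12 + 46 = 58
  {V} + {R, B, Z, C}: 16 + 58 = 74
  {R, V} + {B, Z, C}: 28 + 46 = 74
  {B} + {R, V, Z, C}: 24 + 58 = 82
  {R, B} + {V, Z, C}: 36 + 46 = 82
  {V, B} + {R, Z, C}: 24 + 58 = 82
  … (15 splits in total)
Best: vehicle 1 H → R → H = 12; vehicle 2 H → V → B → Z → C → H = 46; combined 58.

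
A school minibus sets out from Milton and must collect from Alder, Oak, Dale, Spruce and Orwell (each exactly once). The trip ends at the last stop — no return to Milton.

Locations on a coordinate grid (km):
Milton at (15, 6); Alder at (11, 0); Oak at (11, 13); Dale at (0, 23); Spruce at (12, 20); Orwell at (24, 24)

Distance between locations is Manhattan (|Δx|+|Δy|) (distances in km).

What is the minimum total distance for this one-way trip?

71 km — the minimum one-way total.

There are 5! = 120 possible orderings.
Milton→Alder→Oak→Dale→Spruce→Orwell: 10+13+21+15+16 = 75
Milton→Alder→Oak→Dale→Orwell→Spruce: 10+13+21+25+16 = 85
Milton→Alder→Oak→Spruce→Dale→Orwell: 10+13+8+15+25 = 71
Milton→Alder→Oak→Spruce→Orwell→Dale: 10+13+8+16+25 = 72
Milton→Alder→Oak→Orwell→Dale→Spruce: 10+13+24+25+15 = 87
Milton→Alder→Oak→Orwell→Spruce→Dale: 10+13+24+16+15 = 78
Milton→Alder→Dale→Oak→Spruce→Orwell: 10+34+21+8+16 = 89
Milton→Alder→Dale→Oak→Orwell→Spruce: 10+34+21+24+16 = 105
Milton→Alder→Dale→Spruce→Oak→Orwell: 10+34+15+8+24 = 91
Milton→Alder→Dale→Spruce→Orwell→Oak: 10+34+15+16+24 = 99
Milton→Alder→Dale→Orwell→Oak→Spruce: 10+34+25+24+8 = 101
Milton→Alder→Dale→Orwell→Spruce→Oak: 10+34+25+16+8 = 93
Milton→Alder→Spruce→Oak→Dale→Orwell: 10+21+8+21+25 = 85
Milton→Alder→Spruce→Oak→Orwell→Dale: 10+21+8+24+25 = 88
… (106 more)
The minimum is 71.
One shortest path: Milton → Alder → Oak → Spruce → Dale → Orwell.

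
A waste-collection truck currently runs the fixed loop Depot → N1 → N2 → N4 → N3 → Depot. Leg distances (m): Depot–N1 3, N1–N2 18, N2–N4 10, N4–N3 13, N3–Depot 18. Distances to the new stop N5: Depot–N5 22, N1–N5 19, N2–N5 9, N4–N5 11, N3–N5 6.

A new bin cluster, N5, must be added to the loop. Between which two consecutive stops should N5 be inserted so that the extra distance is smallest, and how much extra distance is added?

+4 m — insert N5 between N4 and N3.

Insertion cost between consecutive stops i–j is d(i,N5) + d(N5,j) − d(i,j):
  between Depot and N1: 22 + 19 − 3 = 38
  between N1 and N2: 19 + 9 − 18 = 10
  between N2 and N4: 9 + 11 − 10 = 10
  between N4 and N3: 11 + 6 − 13 = 4
  between N3 and Depot: 6 + 22 − 18 = 10
Cheapest insertion is between N4 and N3, adding 4.
New total = 62 + 4 = 66.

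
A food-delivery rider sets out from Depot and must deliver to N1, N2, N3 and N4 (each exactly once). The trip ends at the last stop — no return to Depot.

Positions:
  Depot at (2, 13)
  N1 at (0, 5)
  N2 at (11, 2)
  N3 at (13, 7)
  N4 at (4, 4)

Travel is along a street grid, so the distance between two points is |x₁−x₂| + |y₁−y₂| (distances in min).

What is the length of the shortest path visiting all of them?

There are 4! = 24 possible orderings.
Depot - N1 - N2 - N3 - N4: 10+14+7+12 = 43
Depot - N1 - N2 - N4 - N3: 10+14+9+12 = 45
Depot - N1 - N3 - N2 - N4: 10+15+7+9 = 41
Depot - N1 - N3 - N4 - N2: 10+15+12+9 = 46
Depot - N1 - N4 - N2 - N3: 10+5+9+7 = 31
Depot - N1 - N4 - N3 - N2: 10+5+12+7 = 34
Depot - N2 - N1 - N3 - N4: 20+14+15+12 = 61
Depot - N2 - N1 - N4 - N3: 20+14+5+12 = 51
Depot - N2 - N3 - N1 - N4: 20+7+15+5 = 47
Depot - N2 - N3 - N4 - N1: 20+7+12+5 = 44
Depot - N2 - N4 - N1 - N3: 20+9+5+15 = 49
Depot - N2 - N4 - N3 - N1: 20+9+12+15 = 56
Depot - N3 - N1 - N2 - N4: 17+15+14+9 = 55
Depot - N3 - N1 - N4 - N2: 17+15+5+9 = 46
… (10 more)
The minimum is 31.
One shortest path: Depot → N1 → N4 → N2 → N3.

31 min — the minimum one-way total.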